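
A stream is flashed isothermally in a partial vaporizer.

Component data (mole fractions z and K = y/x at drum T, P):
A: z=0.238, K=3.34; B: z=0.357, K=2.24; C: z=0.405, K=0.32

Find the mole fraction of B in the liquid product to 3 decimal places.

x_B = 0.202

Material balance + equilibrium reduce to Σ zᵢ(Kᵢ−1)/(1+V/F(Kᵢ−1)) = 0.
Feasibility: ΣzᵢKᵢ = 1.724, Σzᵢ/Kᵢ = 1.496 — both > 1, two phases present.
Newton iteration, V/F⁰ = 0.5:
  V/F = 0.500: g = 0.1126, g' = -0.916 → V/F = 0.623
  V/F = 0.623: g = -0.0015, g' = -0.954 → V/F = 0.621
Converged at V/F = 0.621.
Compositions from xᵢ = zᵢ/(1+V/F(Kᵢ−1)), yᵢ = Kᵢxᵢ:
  A: x = 0.097, y = 0.324
  B: x = 0.202, y = 0.452
  C: x = 0.701, y = 0.224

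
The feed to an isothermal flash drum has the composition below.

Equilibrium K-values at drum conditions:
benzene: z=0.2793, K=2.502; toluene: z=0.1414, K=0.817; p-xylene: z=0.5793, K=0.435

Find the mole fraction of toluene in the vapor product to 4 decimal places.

Rachford–Rice: g(V/F) = Σ zᵢ(Kᵢ−1)/(1+V/F(Kᵢ−1)) = 0.
g(0) = ΣzᵢKᵢ − 1 = 0.0663 and g(1) = 1 − Σzᵢ/Kᵢ = -0.6164, so a root lies in (0, 1).
Newton–Raphson from V/F = 0.33:
  V/F = 0.3300: g = -0.14937, g' = -0.5664 → V/F = 0.0663
  V/F = 0.0663: g = 0.01528, g' = -0.7256 → V/F = 0.0874
  V/F = 0.0874: g = 0.00025, g' = -0.7019 → V/F = 0.0877
Converged at V/F = 0.0877.
Compositions from xᵢ = zᵢ/(1+V/F(Kᵢ−1)), yᵢ = Kᵢxᵢ:
  benzene: x = 0.2468, y = 0.6175
  toluene: x = 0.1437, y = 0.1174
  p-xylene: x = 0.6095, y = 0.2651

y_toluene = 0.1174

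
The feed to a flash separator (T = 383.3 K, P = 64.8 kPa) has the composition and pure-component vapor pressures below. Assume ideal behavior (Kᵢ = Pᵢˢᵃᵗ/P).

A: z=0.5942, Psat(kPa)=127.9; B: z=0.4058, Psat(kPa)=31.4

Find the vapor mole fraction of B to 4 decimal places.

Raoult's law: Kᵢ = Pᵢˢᵃᵗ/P = Pᵢˢᵃᵗ/64.8.
  K_A = 127.9/64.8 = 1.973765, K_B = 31.4/64.8 = 0.484568
Let ψ = V/F and solve Σ zᵢ(Kᵢ−1)/(1+ψ(Kᵢ−1)) = 0.
Feasibility: ΣzᵢKᵢ = 1.3694, Σzᵢ/Kᵢ = 1.1385 — both > 1, two phases present.
Binary case is linear: z₁(K₁−1)(1+ψ(K₂−1)) + z₂(K₂−1)(1+ψ(K₁−1)) = 0
⇒ ψ = [z₁(K₁−1)+z₂(K₂−1)] / [−(K₁−1)(K₂−1)] = 0.36945/0.50191 = 0.7361
Compositions from xᵢ = zᵢ/(1+ψ(Kᵢ−1)), yᵢ = Kᵢxᵢ:
  A: x = 0.3461, y = 0.6831
  B: x = 0.6539, y = 0.3169

y_B = 0.3169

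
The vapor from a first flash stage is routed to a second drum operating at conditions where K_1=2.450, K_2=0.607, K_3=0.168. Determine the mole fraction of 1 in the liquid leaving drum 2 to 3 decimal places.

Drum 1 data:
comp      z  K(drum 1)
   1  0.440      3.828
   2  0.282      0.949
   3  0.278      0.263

x_1 (drum 2) = 0.292

Drum 1:
Let ψ₁ = V/F and solve Σ zᵢ(Kᵢ−1)/(1+ψ₁(Kᵢ−1)) = 0.
Check two-phase: ΣzᵢKᵢ = 2.025 > 1 and Σzᵢ/Kᵢ = 1.469 > 1, so g(0) = 1.025 > 0 and g(1) = -0.469 < 0.
Newton–Raphson from ψ₁ = 0.5:
  ψ₁ = 0.500: g = 0.1763, g' = -0.983 → ψ₁ = 0.679
  ψ₁ = 0.679: g = 0.0008, g' = -1.019 → ψ₁ = 0.680
Converged at ψ₁ = 0.680.
Drum-1 compositions:
  1: x = 0.151, y = 0.576
  2: x = 0.292, y = 0.277
  3: x = 0.557, y = 0.147
Drum-2 feed = drum-1 vapor: z₂ = (0.5762, 0.2772, 0.1466).
Drum 2:
Rachford–Rice: g(ψ₂) = Σ zᵢ(Kᵢ−1)/(1+ψ₂(Kᵢ−1)) = 0.
Feasibility: ΣzᵢKᵢ = 1.605, Σzᵢ/Kᵢ = 1.564 — both > 1, two phases present.
Newton iteration, ψ₂⁰ = 0.5:
  ψ₂ = 0.500: g = 0.1399, g' = -0.771 → ψ₂ = 0.681
  ψ₂ = 0.681: g = -0.0102, g' = -0.927 → ψ₂ = 0.670
Converged at ψ₂ = 0.670.
  1: x = 0.292, y = 0.716
  2: x = 0.376, y = 0.228
  3: x = 0.331, y = 0.056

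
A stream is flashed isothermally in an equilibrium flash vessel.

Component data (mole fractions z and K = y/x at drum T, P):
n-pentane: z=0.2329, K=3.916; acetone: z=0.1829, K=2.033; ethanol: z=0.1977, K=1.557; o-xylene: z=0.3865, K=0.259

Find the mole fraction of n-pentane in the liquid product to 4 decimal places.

Material balance + equilibrium reduce to Σ zᵢ(Kᵢ−1)/(1+V/F(Kᵢ−1)) = 0.
Feasibility: ΣzᵢKᵢ = 1.6918, Σzᵢ/Kᵢ = 1.7687 — both > 1, two phases present.
Iterate (Newton) starting at V/F = 0.5:
  V/F = 0.5000: g = 0.03206, g' = -0.9857 → V/F = 0.5325
  V/F = 0.5325: g = -0.00022, g' = -1.0006 → V/F = 0.5323
Converged at V/F = 0.5323.
Compositions from xᵢ = zᵢ/(1+V/F(Kᵢ−1)), yᵢ = Kᵢxᵢ:
  n-pentane: x = 0.0913, y = 0.3574
  acetone: x = 0.1180, y = 0.2399
  ethanol: x = 0.1525, y = 0.2374
  o-xylene: x = 0.6382, y = 0.1653

x_n-pentane = 0.0913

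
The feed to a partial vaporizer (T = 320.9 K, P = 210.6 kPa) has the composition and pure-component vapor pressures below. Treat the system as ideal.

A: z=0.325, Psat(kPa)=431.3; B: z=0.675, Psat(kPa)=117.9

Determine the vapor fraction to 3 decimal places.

ψ = 0.094

Raoult's law: Kᵢ = Pᵢˢᵃᵗ/P = Pᵢˢᵃᵗ/210.6.
  K_A = 431.3/210.6 = 2.04796, K_B = 117.9/210.6 = 0.55983
Material balance + equilibrium reduce to Σ zᵢ(Kᵢ−1)/(1+ψ(Kᵢ−1)) = 0.
Check two-phase: ΣzᵢKᵢ = 1.043 > 1 and Σzᵢ/Kᵢ = 1.364 > 1, so g(0) = 0.043 > 0 and g(1) = -0.364 < 0.
Binary case is linear: z₁(K₁−1)(1+ψ(K₂−1)) + z₂(K₂−1)(1+ψ(K₁−1)) = 0
⇒ ψ = [z₁(K₁−1)+z₂(K₂−1)] / [−(K₁−1)(K₂−1)] = 0.0435/0.4613 = 0.094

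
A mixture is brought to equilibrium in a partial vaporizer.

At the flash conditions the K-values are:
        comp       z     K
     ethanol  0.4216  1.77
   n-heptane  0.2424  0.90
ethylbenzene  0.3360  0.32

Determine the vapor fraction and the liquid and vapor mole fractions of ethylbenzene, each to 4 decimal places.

ψ = 0.1802, x_ethylbenzene = 0.3829, y_ethylbenzene = 0.1225

Let ψ = V/F and solve Σ zᵢ(Kᵢ−1)/(1+ψ(Kᵢ−1)) = 0.
Check two-phase: ΣzᵢKᵢ = 1.0719 > 1 and Σzᵢ/Kᵢ = 1.5575 > 1, so g(0) = 0.0719 > 0 and g(1) = -0.5575 < 0.
Newton–Raphson from ψ = 0.45:
  ψ = 0.4500: g = -0.11351, g' = -0.4631 → ψ = 0.2049
  ψ = 0.2049: g = -0.00982, g' = -0.3987 → ψ = 0.1803
  ψ = 0.1803: g = -0.00002, g' = -0.3971 → ψ = 0.1802
Converged at ψ = 0.1802.
Compositions from xᵢ = zᵢ/(1+ψ(Kᵢ−1)), yᵢ = Kᵢxᵢ:
  ethanol: x = 0.3702, y = 0.6553
  n-heptane: x = 0.2468, y = 0.2222
  ethylbenzene: x = 0.3829, y = 0.1225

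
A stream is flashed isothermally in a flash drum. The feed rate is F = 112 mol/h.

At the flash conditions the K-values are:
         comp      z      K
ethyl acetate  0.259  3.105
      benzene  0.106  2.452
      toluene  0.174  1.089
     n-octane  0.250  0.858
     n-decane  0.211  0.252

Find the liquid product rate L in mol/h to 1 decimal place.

Newton iteration, V/F⁰ = 0.5:
  V/F = 0.500: g = 0.0793, g' = -0.656 → V/F = 0.621
  V/F = 0.621: g = -0.0017, g' = -0.696 → V/F = 0.618
Converged at V/F = 0.618.
Then V = V/F·F = 0.6185·112 = 69.3 mol/h and L = F − V = 42.7 mol/h.

L = 42.7 mol/h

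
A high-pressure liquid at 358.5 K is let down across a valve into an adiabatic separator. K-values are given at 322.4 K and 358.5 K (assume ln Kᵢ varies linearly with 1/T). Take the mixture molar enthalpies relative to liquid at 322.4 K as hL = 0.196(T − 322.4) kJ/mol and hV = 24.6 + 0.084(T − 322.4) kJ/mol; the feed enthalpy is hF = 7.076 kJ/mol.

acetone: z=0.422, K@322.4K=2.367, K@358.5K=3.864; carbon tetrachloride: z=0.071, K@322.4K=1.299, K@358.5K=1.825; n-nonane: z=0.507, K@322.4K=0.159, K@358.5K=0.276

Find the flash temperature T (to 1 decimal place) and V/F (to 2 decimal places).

T = 329.4 K, V/F = 0.24

Adiabatic flash: solve Rachford–Rice at each trial T, then check hF = ψ·hV(T) + (1−ψ)·hL(T).
  T = 322.4 K: K = (2.367, 1.299, 0.159), RR gives ψ = 0.161, H_out = 3.958 kJ/mol
  T = 358.5 K: K = (3.864, 1.825, 0.276), RR gives ψ = 0.471, H_out = 16.753 kJ/mol
  T = 340.4 K: K = (3.062, 1.553, 0.212), RR gives ψ = 0.339, H_out = 11.192 kJ/mol
  T = 331.4 K: K = (2.701, 1.424, 0.184), RR gives ψ = 0.260, H_out = 7.902 kJ/mol
  T = 326.9 K: K = (2.531, 1.361, 0.171), RR gives ψ = 0.214, H_out = 6.034 kJ/mol
  T = 329.1 K: K = (2.614, 1.391, 0.178), RR gives ψ = 0.237, H_out = 6.970 kJ/mol
Linear interpolation between T = 329.1 (H_out = 6.970) and T = 331.4 (H_out = 7.902) on hF = 7.076 gives T ≈ 329.4 K, at which ψ = 0.24.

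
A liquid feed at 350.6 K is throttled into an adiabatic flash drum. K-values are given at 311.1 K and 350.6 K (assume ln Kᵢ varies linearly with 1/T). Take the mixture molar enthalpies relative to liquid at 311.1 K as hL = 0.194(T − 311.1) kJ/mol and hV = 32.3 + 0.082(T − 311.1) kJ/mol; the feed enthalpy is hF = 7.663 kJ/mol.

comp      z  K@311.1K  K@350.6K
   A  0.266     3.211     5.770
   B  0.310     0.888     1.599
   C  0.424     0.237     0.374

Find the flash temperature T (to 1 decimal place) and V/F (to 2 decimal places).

T = 313.6 K, V/F = 0.22

Adiabatic flash: solve Rachford–Rice at each trial T, then check hF = ψ·hV(T) + (1−ψ)·hL(T).
  T = 311.1 K: K = (3.211, 0.888, 0.237), RR gives ψ = 0.190, H_out = 6.147 kJ/mol
  T = 350.6 K: K = (5.770, 1.599, 0.374), RR gives ψ = 0.645, H_out = 25.643 kJ/mol
  T = 330.9 K: K = (4.384, 1.214, 0.302), RR gives ψ = 0.435, H_out = 16.917 kJ/mol
  T = 321.0 K: K = (3.770, 1.043, 0.269), RR gives ψ = 0.319, H_out = 11.864 kJ/mol
  T = 316.1 K: K = (3.486, 0.964, 0.253), RR gives ψ = 0.257, H_out = 9.134 kJ/mol
  T = 313.6 K: K = (3.347, 0.926, 0.245), RR gives ψ = 0.224, H_out = 7.669 kJ/mol
  T = 312.4 K: K = (3.281, 0.908, 0.241), RR gives ψ = 0.208, H_out = 6.946 kJ/mol
Linear interpolation between T = 312.4 (H_out = 6.946) and T = 313.6 (H_out = 7.669) on hF = 7.663 gives T ≈ 313.6 K, at which ψ = 0.22.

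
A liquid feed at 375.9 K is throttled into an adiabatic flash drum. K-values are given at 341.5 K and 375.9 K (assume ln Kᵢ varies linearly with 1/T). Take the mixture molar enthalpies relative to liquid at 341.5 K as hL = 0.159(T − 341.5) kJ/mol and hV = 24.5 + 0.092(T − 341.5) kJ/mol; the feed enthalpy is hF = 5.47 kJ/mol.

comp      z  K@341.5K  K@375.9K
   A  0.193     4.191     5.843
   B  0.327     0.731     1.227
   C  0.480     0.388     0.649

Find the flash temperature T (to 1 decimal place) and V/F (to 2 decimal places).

T = 345.8 K, V/F = 0.20

Adiabatic flash: solve Rachford–Rice at each trial T, then check hF = ψ·hV(T) + (1−ψ)·hL(T).
  T = 341.5 K: K = (4.191, 0.731, 0.388), RR gives ψ = 0.151, H_out = 3.705 kJ/mol
  T = 375.9 K: K = (5.843, 1.227, 0.649), RR gives ψ = 0.866, H_out = 24.686 kJ/mol
  T = 358.7 K: K = (4.988, 0.959, 0.508), RR gives ψ = 0.383, H_out = 11.674 kJ/mol
  T = 350.1 K: K = (4.582, 0.840, 0.445), RR gives ψ = 0.251, H_out = 7.381 kJ/mol
  T = 345.8 K: K = (4.385, 0.784, 0.416), RR gives ψ = 0.199, H_out = 5.490 kJ/mol
  T = 343.6 K: K = (4.285, 0.757, 0.402), RR gives ψ = 0.174, H_out = 4.566 kJ/mol
Linear interpolation between T = 343.6 (H_out = 4.566) and T = 345.8 (H_out = 5.490) on hF = 5.47 gives T ≈ 345.8 K, at which ψ = 0.20.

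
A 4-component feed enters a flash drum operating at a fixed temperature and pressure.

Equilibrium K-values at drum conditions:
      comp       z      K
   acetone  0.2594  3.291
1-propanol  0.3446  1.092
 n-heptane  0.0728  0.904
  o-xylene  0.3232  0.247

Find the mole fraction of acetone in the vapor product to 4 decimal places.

Iterate (Newton) starting at ψ = 0.5:
  ψ = 0.5000: g = -0.09037, g' = -0.7706 → ψ = 0.3827
  ψ = 0.3827: g = -0.00189, g' = -0.7517 → ψ = 0.3802
Converged at ψ = 0.3802.
Compositions from xᵢ = zᵢ/(1+ψ(Kᵢ−1)), yᵢ = Kᵢxᵢ:
  acetone: x = 0.1386, y = 0.4563
  1-propanol: x = 0.3330, y = 0.3636
  n-heptane: x = 0.0756, y = 0.0683
  o-xylene: x = 0.4529, y = 0.1119

y_acetone = 0.4563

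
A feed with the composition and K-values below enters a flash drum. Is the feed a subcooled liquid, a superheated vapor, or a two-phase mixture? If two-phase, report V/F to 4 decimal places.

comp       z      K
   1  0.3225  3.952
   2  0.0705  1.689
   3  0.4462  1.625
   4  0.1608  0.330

superheated vapor

ΣzᵢKᵢ = 2.1717; Σzᵢ/Kᵢ = 0.8852.
Since Σzᵢ/Kᵢ < 1 the mixture is above its dew point — single vapor phase.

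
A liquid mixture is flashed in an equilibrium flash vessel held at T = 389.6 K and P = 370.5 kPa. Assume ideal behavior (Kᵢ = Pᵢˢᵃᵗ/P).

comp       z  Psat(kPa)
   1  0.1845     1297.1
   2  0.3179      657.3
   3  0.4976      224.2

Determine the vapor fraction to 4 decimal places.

Raoult's law: Kᵢ = Pᵢˢᵃᵗ/P = Pᵢˢᵃᵗ/370.5.
  K_1 = 1297.1/370.5 = 3.500945, K_2 = 657.3/370.5 = 1.774089, K_3 = 224.2/370.5 = 0.605128
Newton–Raphson from ψ = 0.5:
  ψ = 0.5000: g = 0.13762, g' = -0.4473 → ψ = 0.8077
  ψ = 0.8077: g = 0.01571, g' = -0.3659 → ψ = 0.8506
  ψ = 0.8506: g = 0.00007, g' = -0.3632 → ψ = 0.8508
Converged at ψ = 0.8508.

ψ = 0.8508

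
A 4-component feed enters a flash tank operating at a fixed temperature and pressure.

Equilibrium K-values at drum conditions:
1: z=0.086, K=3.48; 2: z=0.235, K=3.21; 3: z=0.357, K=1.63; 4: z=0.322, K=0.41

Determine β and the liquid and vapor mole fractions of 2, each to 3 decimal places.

β = 0.870, x_2 = 0.080, y_2 = 0.258

Material balance + equilibrium reduce to Σ zᵢ(Kᵢ−1)/(1+β(Kᵢ−1)) = 0.
g(0) = ΣzᵢKᵢ − 1 = 0.768 and g(1) = 1 − Σzᵢ/Kᵢ = -0.102, so a root lies in (0, 1).
Iterate (Newton) starting at β = 0.44:
  β = 0.440: g = 0.2848, g' = -0.707 → β = 0.843
  β = 0.843: g = 0.0196, g' = -0.699 → β = 0.871
  β = 0.871: g = -0.0003, g' = -0.720 → β = 0.870
Converged at β = 0.870.
Compositions from xᵢ = zᵢ/(1+β(Kᵢ−1)), yᵢ = Kᵢxᵢ:
  1: x = 0.027, y = 0.095
  2: x = 0.080, y = 0.258
  3: x = 0.231, y = 0.376
  4: x = 0.662, y = 0.271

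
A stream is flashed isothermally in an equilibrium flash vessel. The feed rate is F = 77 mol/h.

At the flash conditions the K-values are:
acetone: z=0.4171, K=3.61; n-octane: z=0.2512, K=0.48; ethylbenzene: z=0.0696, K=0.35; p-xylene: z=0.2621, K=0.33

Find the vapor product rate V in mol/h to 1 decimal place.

V = 35.8 mol/h

Let ψ = V/F and solve Σ zᵢ(Kᵢ−1)/(1+ψ(Kᵢ−1)) = 0.
g(0) = ΣzᵢKᵢ − 1 = 0.7372 and g(1) = 1 − Σzᵢ/Kᵢ = -0.6320, so a root lies in (0, 1).
Newton iteration, ψ⁰ = 0.5:
  ψ = 0.5000: g = -0.03532, g' = -0.9894 → ψ = 0.4643
  ψ = 0.4643: g = 0.00029, g' = -1.0071 → ψ = 0.4646
Converged at ψ = 0.4646.
Then V = ψ·F = 0.4646·77 = 35.8 mol/h and L = F − V = 41.2 mol/h.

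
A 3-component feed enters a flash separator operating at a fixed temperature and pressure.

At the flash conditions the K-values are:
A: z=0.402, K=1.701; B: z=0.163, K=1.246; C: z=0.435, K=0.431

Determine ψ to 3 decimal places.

ψ = 0.218

Material balance + equilibrium reduce to Σ zᵢ(Kᵢ−1)/(1+ψ(Kᵢ−1)) = 0.
g(0) = ΣzᵢKᵢ − 1 = 0.074 and g(1) = 1 − Σzᵢ/Kᵢ = -0.376, so a root lies in (0, 1).
Newton–Raphson from ψ = 0.31:
  ψ = 0.310: g = -0.0318, g' = -0.349 → ψ = 0.219
  ψ = 0.219: g = -0.0004, g' = -0.341 → ψ = 0.218
Converged at ψ = 0.218.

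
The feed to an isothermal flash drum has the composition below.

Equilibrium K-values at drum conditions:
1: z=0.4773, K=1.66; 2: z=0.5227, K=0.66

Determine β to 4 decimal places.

Rachford–Rice: g(β) = Σ zᵢ(Kᵢ−1)/(1+β(Kᵢ−1)) = 0.
Feasibility: ΣzᵢKᵢ = 1.1373, Σzᵢ/Kᵢ = 1.0795 — both > 1, two phases present.
Binary case is linear: z₁(K₁−1)(1+β(K₂−1)) + z₂(K₂−1)(1+β(K₁−1)) = 0
⇒ β = [z₁(K₁−1)+z₂(K₂−1)] / [−(K₁−1)(K₂−1)] = 0.13730/0.22440 = 0.6119

β = 0.6119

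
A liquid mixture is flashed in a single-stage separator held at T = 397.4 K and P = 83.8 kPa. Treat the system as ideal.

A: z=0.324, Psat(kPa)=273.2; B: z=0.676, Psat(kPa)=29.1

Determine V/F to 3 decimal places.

V/F = 0.197

Raoult's law: Kᵢ = Pᵢˢᵃᵗ/P = Pᵢˢᵃᵗ/83.8.
  K_A = 273.2/83.8 = 3.26014, K_B = 29.1/83.8 = 0.34726
Binary case is linear: z₁(K₁−1)(1+V/F(K₂−1)) + z₂(K₂−1)(1+V/F(K₁−1)) = 0
⇒ V/F = [z₁(K₁−1)+z₂(K₂−1)] / [−(K₁−1)(K₂−1)] = 0.2910/1.4753 = 0.197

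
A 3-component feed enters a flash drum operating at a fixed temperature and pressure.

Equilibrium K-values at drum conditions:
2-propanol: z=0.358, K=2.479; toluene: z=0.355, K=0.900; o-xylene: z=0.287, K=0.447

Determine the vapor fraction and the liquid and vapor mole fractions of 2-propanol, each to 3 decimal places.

ψ = 0.612, x_2-propanol = 0.188, y_2-propanol = 0.466

Rachford–Rice: g(ψ) = Σ zᵢ(Kᵢ−1)/(1+ψ(Kᵢ−1)) = 0.
Check two-phase: ΣzᵢKᵢ = 1.335 > 1 and Σzᵢ/Kᵢ = 1.181 > 1, so g(0) = 0.335 > 0 and g(1) = -0.181 < 0.
Newton–Raphson from ψ = 0.57:
  ψ = 0.570: g = 0.0179, g' = -0.422 → ψ = 0.612
Converged at ψ = 0.612.
Compositions from xᵢ = zᵢ/(1+ψ(Kᵢ−1)), yᵢ = Kᵢxᵢ:
  2-propanol: x = 0.188, y = 0.466
  toluene: x = 0.378, y = 0.340
  o-xylene: x = 0.434, y = 0.194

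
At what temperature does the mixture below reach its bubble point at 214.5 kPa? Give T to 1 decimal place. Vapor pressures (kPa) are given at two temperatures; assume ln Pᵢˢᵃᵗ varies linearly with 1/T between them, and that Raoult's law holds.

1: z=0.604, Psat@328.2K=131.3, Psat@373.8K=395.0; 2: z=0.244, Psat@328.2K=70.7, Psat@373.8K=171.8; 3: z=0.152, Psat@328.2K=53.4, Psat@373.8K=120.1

T = 358.1 K

Bubble-point temperature: ΣzᵢPᵢˢᵃᵗ(T) = P. Interpolate ln Pᵢˢᵃᵗ = aᵢ + bᵢ/T.
  T = 328.2 K: ΣzᵢPᵢˢᵃᵗ = 104.67 kPa
  T = 373.8 K: ΣzᵢPᵢˢᵃᵗ = 298.75 kPa
  T = 351.0 K: ΣzᵢPᵢˢᵃᵗ = 182.74 kPa
  T = 362.4 K: ΣzᵢPᵢˢᵃᵗ = 235.40 kPa
  T = 356.7 K: ΣzᵢPᵢˢᵃᵗ = 207.81 kPa
  T = 359.5 K: ΣzᵢPᵢˢᵃᵗ = 221.04 kPa
Interpolating between 356.7 K and 359.5 K gives T ≈ 358.1 K.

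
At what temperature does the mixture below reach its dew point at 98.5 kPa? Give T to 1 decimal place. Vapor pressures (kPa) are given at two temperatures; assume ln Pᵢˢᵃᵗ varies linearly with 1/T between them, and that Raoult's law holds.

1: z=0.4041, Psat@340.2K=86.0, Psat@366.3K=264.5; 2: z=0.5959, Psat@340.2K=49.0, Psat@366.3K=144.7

Dew-point temperature: Σzᵢ·P/Pᵢˢᵃᵗ(T) = 1. Interpolate ln Pᵢˢᵃᵗ = aᵢ + bᵢ/T.
  T = 340.2 K: ΣzᵢP/Pᵢˢᵃᵗ = 1.6607
  T = 366.3 K: ΣzᵢP/Pᵢˢᵃᵗ = 0.5561
  T = 353.2 K: ΣzᵢP/Pᵢˢᵃᵗ = 0.9437
  T = 346.7 K: ΣzᵢP/Pᵢˢᵃᵗ = 1.2453
  T = 349.9 K: ΣzᵢP/Pᵢˢᵃᵗ = 1.0850
  T = 351.5 K: ΣzᵢP/Pᵢˢᵃᵗ = 1.0137
Interpolating between 351.5 K and 353.2 K gives T ≈ 351.8 K.

T = 351.8 K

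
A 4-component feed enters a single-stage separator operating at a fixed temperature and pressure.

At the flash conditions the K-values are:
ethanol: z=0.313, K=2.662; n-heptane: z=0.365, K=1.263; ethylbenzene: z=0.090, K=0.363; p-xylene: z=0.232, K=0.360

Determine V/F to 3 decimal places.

Material balance + equilibrium reduce to Σ zᵢ(Kᵢ−1)/(1+V/F(Kᵢ−1)) = 0.
Feasibility: ΣzᵢKᵢ = 1.410, Σzᵢ/Kᵢ = 1.299 — both > 1, two phases present.
Newton–Raphson from V/F = 0.53:
  V/F = 0.530: g = 0.0496, g' = -0.565 → V/F = 0.618
  V/F = 0.618: g = -0.0009, g' = -0.588 → V/F = 0.616
Converged at V/F = 0.616.

V/F = 0.616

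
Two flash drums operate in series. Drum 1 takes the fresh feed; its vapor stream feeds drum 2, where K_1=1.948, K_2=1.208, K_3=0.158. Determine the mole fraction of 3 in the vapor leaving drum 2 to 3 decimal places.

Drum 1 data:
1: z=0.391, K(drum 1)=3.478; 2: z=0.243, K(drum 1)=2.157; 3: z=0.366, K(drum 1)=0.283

y_3 (drum 2) = 0.067

Drum 1:
Let ψ₁ = V/F and solve Σ zᵢ(Kᵢ−1)/(1+ψ₁(Kᵢ−1)) = 0.
g(0) = ΣzᵢKᵢ − 1 = 0.988 and g(1) = 1 − Σzᵢ/Kᵢ = -0.518, so a root lies in (0, 1).
Iterate (Newton) starting at ψ₁ = 0.57:
  ψ₁ = 0.570: g = 0.1272, g' = -1.069 → ψ₁ = 0.689
  ψ₁ = 0.689: g = -0.0044, g' = -1.163 → ψ₁ = 0.685
Converged at ψ₁ = 0.685.
Drum-1 compositions:
  1: x = 0.145, y = 0.504
  2: x = 0.136, y = 0.292
  3: x = 0.720, y = 0.204
Drum-2 feed = drum-1 vapor: z₂ = (0.5040, 0.2924, 0.2036).
Drum 2:
Rachford–Rice: g(ψ₂) = Σ zᵢ(Kᵢ−1)/(1+ψ₂(Kᵢ−1)) = 0.
Feasibility: ΣzᵢKᵢ = 1.367, Σzᵢ/Kᵢ = 1.790 — both > 1, two phases present.
Iterate (Newton) starting at ψ₂ = 0.5:
  ψ₂ = 0.500: g = 0.0831, g' = -0.649 → ψ₂ = 0.628
  ψ₂ = 0.628: g = -0.0105, g' = -0.838 → ψ₂ = 0.615
Converged at ψ₂ = 0.615.
  1: x = 0.318, y = 0.620
  2: x = 0.259, y = 0.313
  3: x = 0.422, y = 0.067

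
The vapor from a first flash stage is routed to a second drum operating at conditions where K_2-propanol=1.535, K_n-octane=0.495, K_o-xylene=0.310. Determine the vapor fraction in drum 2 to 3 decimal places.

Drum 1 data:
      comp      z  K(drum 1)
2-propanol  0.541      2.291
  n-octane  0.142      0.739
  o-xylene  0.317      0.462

V/F (drum 2) = 0.247

Drum 1:
Material balance + equilibrium reduce to Σ zᵢ(Kᵢ−1)/(1+ψ₁(Kᵢ−1)) = 0.
Feasibility: ΣzᵢKᵢ = 1.491, Σzᵢ/Kᵢ = 1.114 — both > 1, two phases present.
Newton–Raphson from ψ₁ = 0.41:
  ψ₁ = 0.410: g = 0.1964, g' = -0.549 → ψ₁ = 0.768
  ψ₁ = 0.768: g = 0.0138, g' = -0.509 → ψ₁ = 0.795
Converged at ψ₁ = 0.795.
Drum-1 compositions:
  2-propanol: x = 0.267, y = 0.612
  n-octane: x = 0.179, y = 0.132
  o-xylene: x = 0.554, y = 0.256
Drum-2 feed = drum-1 vapor: z₂ = (0.6117, 0.1324, 0.2559).
Drum 2:
Iterate (Newton) starting at ψ₂ = 0.41:
  ψ₂ = 0.410: g = -0.0621, g' = -0.408 → ψ₂ = 0.258
  ψ₂ = 0.258: g = -0.0040, g' = -0.360 → ψ₂ = 0.247
Converged at ψ₂ = 0.247.
  2-propanol: x = 0.540, y = 0.830
  n-octane: x = 0.151, y = 0.075
  o-xylene: x = 0.308, y = 0.096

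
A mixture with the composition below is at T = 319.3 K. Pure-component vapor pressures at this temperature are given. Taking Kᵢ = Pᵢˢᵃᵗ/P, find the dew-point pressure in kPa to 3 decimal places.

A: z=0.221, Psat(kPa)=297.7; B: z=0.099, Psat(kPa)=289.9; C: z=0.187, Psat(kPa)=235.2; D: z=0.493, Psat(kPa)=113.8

At the dew point ψ → 1, so Σzᵢ/Kᵢ = 1 with Kᵢ = Pᵢˢᵃᵗ/P ⇒ 1/P = Σzᵢ/Pᵢˢᵃᵗ.
1/P = 0.221/297.7 + 0.099/289.9 + 0.187/235.2 + 0.493/113.8 = 0.006211 ⇒ P = 161.002 kPa

Pdew = 161.002 kPa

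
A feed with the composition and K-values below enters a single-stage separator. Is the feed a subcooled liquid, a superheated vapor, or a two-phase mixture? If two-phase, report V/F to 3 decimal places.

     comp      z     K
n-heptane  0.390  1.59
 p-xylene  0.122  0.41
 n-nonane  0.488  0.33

subcooled liquid

ΣzᵢKᵢ = 0.831; Σzᵢ/Kᵢ = 2.022.
Since ΣzᵢKᵢ < 1 the mixture is below its bubble point — single liquid phase.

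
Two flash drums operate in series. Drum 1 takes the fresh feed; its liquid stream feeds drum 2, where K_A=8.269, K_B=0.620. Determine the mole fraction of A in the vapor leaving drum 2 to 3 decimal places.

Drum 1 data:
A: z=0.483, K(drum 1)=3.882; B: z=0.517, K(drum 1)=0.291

Drum 1:
Let ψ₁ = V/F and solve Σ zᵢ(Kᵢ−1)/(1+ψ₁(Kᵢ−1)) = 0.
Feasibility: ΣzᵢKᵢ = 2.025, Σzᵢ/Kᵢ = 1.901 — both > 1, two phases present.
Newton–Raphson from ψ₁ = 0.32:
  ψ₁ = 0.320: g = 0.2500, g' = -1.521 → ψ₁ = 0.484
  ψ₁ = 0.484: g = 0.0226, g' = -1.302 → ψ₁ = 0.502
Converged at ψ₁ = 0.502.
Drum-1 compositions:
  A: x = 0.197, y = 0.766
  B: x = 0.803, y = 0.234
Drum-2 feed = drum-1 liquid: z₂ = (0.1974, 0.8026).
Drum 2:
Rachford–Rice: g(ψ₂) = Σ zᵢ(Kᵢ−1)/(1+ψ₂(Kᵢ−1)) = 0.
Check two-phase: ΣzᵢKᵢ = 2.130 > 1 and Σzᵢ/Kᵢ = 1.318 > 1, so g(0) = 1.130 > 0 and g(1) = -0.318 < 0.
Binary case is linear: z₁(K₁−1)(1+ψ₂(K₂−1)) + z₂(K₂−1)(1+ψ₂(K₁−1)) = 0
⇒ ψ₂ = [z₁(K₁−1)+z₂(K₂−1)] / [−(K₁−1)(K₂−1)] = 1.1302/2.7622 = 0.409
  A: x = 0.050, y = 0.411
  B: x = 0.950, y = 0.589

y_A (drum 2) = 0.411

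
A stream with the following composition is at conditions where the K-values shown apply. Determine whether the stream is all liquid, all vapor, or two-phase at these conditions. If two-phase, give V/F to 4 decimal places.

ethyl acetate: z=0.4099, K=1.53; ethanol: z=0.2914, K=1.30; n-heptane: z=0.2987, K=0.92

ΣzᵢKᵢ = 1.2808; Σzᵢ/Kᵢ = 0.8167.
Since Σzᵢ/Kᵢ < 1 the mixture is above its dew point — single vapor phase.

all vapor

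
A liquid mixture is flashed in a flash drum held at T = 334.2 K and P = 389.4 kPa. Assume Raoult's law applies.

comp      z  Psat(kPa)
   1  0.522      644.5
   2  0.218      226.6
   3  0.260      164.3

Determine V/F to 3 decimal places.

V/F = 0.299

Raoult's law: Kᵢ = Pᵢˢᵃᵗ/P = Pᵢˢᵃᵗ/389.4.
  K_1 = 644.5/389.4 = 1.65511, K_2 = 226.6/389.4 = 0.58192, K_3 = 164.3/389.4 = 0.42193
Rachford–Rice: g(V/F) = Σ zᵢ(Kᵢ−1)/(1+V/F(Kᵢ−1)) = 0.
Check two-phase: ΣzᵢKᵢ = 1.101 > 1 and Σzᵢ/Kᵢ = 1.306 > 1, so g(0) = 0.101 > 0 and g(1) = -0.306 < 0.
Newton iteration, V/F⁰ = 0.5:
  V/F = 0.500: g = -0.0690, g' = -0.360 → V/F = 0.308
  V/F = 0.308: g = -0.0030, g' = -0.334 → V/F = 0.299
Converged at V/F = 0.299.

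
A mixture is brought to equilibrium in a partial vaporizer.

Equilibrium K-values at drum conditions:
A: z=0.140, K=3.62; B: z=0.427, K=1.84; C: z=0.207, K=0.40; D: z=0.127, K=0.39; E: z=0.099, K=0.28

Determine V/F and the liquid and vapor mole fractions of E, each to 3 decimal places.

V/F = 0.516, x_E = 0.157, y_E = 0.044

Material balance + equilibrium reduce to Σ zᵢ(Kᵢ−1)/(1+V/F(Kᵢ−1)) = 0.
Feasibility: ΣzᵢKᵢ = 1.453, Σzᵢ/Kᵢ = 1.467 — both > 1, two phases present.
Newton–Raphson from V/F = 0.5:
  V/F = 0.500: g = 0.0111, g' = -0.705 → V/F = 0.516
Converged at V/F = 0.516.
Compositions from xᵢ = zᵢ/(1+V/F(Kᵢ−1)), yᵢ = Kᵢxᵢ:
  A: x = 0.060, y = 0.216
  B: x = 0.298, y = 0.548
  C: x = 0.300, y = 0.120
  D: x = 0.185, y = 0.072
  E: x = 0.157, y = 0.044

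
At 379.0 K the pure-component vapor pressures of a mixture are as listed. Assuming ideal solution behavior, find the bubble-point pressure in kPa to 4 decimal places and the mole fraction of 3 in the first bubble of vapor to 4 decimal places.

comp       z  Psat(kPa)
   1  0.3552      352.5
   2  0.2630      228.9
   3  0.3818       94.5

At the bubble point ψ → 0, so ΣzᵢKᵢ = 1 with Kᵢ = Pᵢˢᵃᵗ/P ⇒ P = ΣzᵢPᵢˢᵃᵗ.
P = 0.3552·352.5 + 0.2630·228.9 + 0.3818·94.5 = 221.4888 kPa
yᵢ = zᵢPᵢˢᵃᵗ/P ⇒ y_3 = 0.3818·94.5/221.4888 = 0.1629

Pbub = 221.4888 kPa, y_3 = 0.1629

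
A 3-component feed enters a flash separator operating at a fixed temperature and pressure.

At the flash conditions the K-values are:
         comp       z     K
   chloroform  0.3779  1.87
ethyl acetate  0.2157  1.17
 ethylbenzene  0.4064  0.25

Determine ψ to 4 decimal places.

Newton–Raphson from ψ = 0.58:
  ψ = 0.5800: g = -0.28758, g' = -0.8476 → ψ = 0.2407
  ψ = 0.2407: g = -0.06488, g' = -0.5417 → ψ = 0.1210
  ψ = 0.1210: g = -0.00181, g' = -0.5166 → ψ = 0.1175
Converged at ψ = 0.1175.

ψ = 0.1175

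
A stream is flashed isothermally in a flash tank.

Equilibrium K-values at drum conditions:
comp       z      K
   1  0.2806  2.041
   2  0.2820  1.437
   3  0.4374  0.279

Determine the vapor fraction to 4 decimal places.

ψ = 0.1762

Material balance + equilibrium reduce to Σ zᵢ(Kᵢ−1)/(1+ψ(Kᵢ−1)) = 0.
Feasibility: ΣzᵢKᵢ = 1.1000, Σzᵢ/Kᵢ = 1.9015 — both > 1, two phases present.
Newton–Raphson from ψ = 0.64:
  ψ = 0.6400: g = -0.31396, g' = -0.9263 → ψ = 0.3011
  ψ = 0.3011: g = -0.07150, g' = -0.5893 → ψ = 0.1797
  ψ = 0.1797: g = -0.00200, g' = -0.5622 → ψ = 0.1762
Converged at ψ = 0.1762.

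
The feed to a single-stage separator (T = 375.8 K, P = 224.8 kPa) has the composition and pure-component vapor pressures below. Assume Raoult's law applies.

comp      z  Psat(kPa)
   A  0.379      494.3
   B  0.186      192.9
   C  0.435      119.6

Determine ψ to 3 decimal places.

Raoult's law: Kᵢ = Pᵢˢᵃᵗ/P = Pᵢˢᵃᵗ/224.8.
  K_A = 494.3/224.8 = 2.19884, K_B = 192.9/224.8 = 0.85810, K_C = 119.6/224.8 = 0.53203
Newton–Raphson from ψ = 0.5:
  ψ = 0.500: g = -0.0101, g' = -0.380 → ψ = 0.473
  ψ = 0.473: g = 0.0000, g' = -0.383 → ψ = 0.474
Converged at ψ = 0.474.

ψ = 0.474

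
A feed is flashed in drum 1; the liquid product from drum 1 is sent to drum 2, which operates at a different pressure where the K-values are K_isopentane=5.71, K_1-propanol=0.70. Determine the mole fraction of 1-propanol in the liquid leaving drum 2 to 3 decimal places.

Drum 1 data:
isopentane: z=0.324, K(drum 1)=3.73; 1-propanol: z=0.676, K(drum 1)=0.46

x_1-propanol (drum 2) = 0.940

Drum 1:
Rachford–Rice: g(ψ₁) = Σ zᵢ(Kᵢ−1)/(1+ψ₁(Kᵢ−1)) = 0.
Feasibility: ΣzᵢKᵢ = 1.519, Σzᵢ/Kᵢ = 1.556 — both > 1, two phases present.
Binary case is linear: z₁(K₁−1)(1+ψ₁(K₂−1)) + z₂(K₂−1)(1+ψ₁(K₁−1)) = 0
⇒ ψ₁ = [z₁(K₁−1)+z₂(K₂−1)] / [−(K₁−1)(K₂−1)] = 0.5195/1.4742 = 0.352
Drum-1 compositions:
  isopentane: x = 0.165, y = 0.616
  1-propanol: x = 0.835, y = 0.384
Drum-2 feed = drum-1 liquid: z₂ = (0.1651, 0.8349).
Drum 2:
Let ψ₂ = V/F and solve Σ zᵢ(Kᵢ−1)/(1+ψ₂(Kᵢ−1)) = 0.
g(0) = ΣzᵢKᵢ − 1 = 0.527 and g(1) = 1 − Σzᵢ/Kᵢ = -0.222, so a root lies in (0, 1).
Newton–Raphson from ψ₂ = 0.48:
  ψ₂ = 0.480: g = -0.0541, g' = -0.447 → ψ₂ = 0.359
  ψ₂ = 0.359: g = 0.0083, g' = -0.600 → ψ₂ = 0.373
Converged at ψ₂ = 0.373.
  isopentane: x = 0.060, y = 0.342
  1-propanol: x = 0.940, y = 0.658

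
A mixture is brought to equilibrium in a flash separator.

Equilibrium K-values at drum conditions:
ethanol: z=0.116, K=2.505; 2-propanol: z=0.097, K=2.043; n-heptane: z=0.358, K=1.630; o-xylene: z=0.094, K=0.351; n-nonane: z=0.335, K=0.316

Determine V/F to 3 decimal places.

V/F = 0.338

Rachford–Rice: g(V/F) = Σ zᵢ(Kᵢ−1)/(1+V/F(Kᵢ−1)) = 0.
g(0) = ΣzᵢKᵢ − 1 = 0.211 and g(1) = 1 − Σzᵢ/Kᵢ = -0.641, so a root lies in (0, 1).
Newton iteration, V/F⁰ = 0.5:
  V/F = 0.500: g = -0.1009, g' = -0.662 → V/F = 0.348
  V/F = 0.348: g = -0.0055, g' = -0.601 → V/F = 0.338
Converged at V/F = 0.338.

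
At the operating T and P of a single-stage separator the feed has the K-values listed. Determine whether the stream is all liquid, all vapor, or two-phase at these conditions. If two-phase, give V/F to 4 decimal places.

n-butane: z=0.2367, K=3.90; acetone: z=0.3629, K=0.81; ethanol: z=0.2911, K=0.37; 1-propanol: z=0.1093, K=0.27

ΣzᵢKᵢ = 1.3543; Σzᵢ/Kᵢ = 1.7003.
Both exceed 1, so a two-phase solution exists.
Material balance + equilibrium reduce to Σ zᵢ(Kᵢ−1)/(1+ψ(Kᵢ−1)) = 0.
Newton iteration, ψ⁰ = 0.5:
  ψ = 0.5000: g = -0.18939, g' = -0.7383 → ψ = 0.2435
  ψ = 0.2435: g = 0.01639, g' = -0.9456 → ψ = 0.2608
  ψ = 0.2608: g = 0.00028, g' = -0.9141 → ψ = 0.2611
Converged at ψ = 0.2611.

two-phase, V/F = 0.2611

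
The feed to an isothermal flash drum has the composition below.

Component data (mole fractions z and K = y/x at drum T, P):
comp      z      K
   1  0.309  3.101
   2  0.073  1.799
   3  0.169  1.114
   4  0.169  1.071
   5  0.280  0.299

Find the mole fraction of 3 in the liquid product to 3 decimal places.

Material balance + equilibrium reduce to Σ zᵢ(Kᵢ−1)/(1+V/F(Kᵢ−1)) = 0.
Check two-phase: ΣzᵢKᵢ = 1.543 > 1 and Σzᵢ/Kᵢ = 1.386 > 1, so g(0) = 0.543 > 0 and g(1) = -0.386 < 0.
Iterate (Newton) starting at V/F = 0.57:
  V/F = 0.570: g = 0.0382, g' = -0.689 → V/F = 0.625
Converged at V/F = 0.625.
Compositions from xᵢ = zᵢ/(1+V/F(Kᵢ−1)), yᵢ = Kᵢxᵢ:
  1: x = 0.134, y = 0.414
  2: x = 0.049, y = 0.088
  3: x = 0.158, y = 0.176
  4: x = 0.162, y = 0.173
  5: x = 0.498, y = 0.149

x_3 = 0.158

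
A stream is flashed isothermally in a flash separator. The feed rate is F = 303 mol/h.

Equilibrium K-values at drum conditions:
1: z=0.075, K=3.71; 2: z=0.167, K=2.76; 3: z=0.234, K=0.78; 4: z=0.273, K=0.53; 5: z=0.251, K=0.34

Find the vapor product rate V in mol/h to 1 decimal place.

Rachford–Rice: g(ψ) = Σ zᵢ(Kᵢ−1)/(1+ψ(Kᵢ−1)) = 0.
Check two-phase: ΣzᵢKᵢ = 1.152 > 1 and Σzᵢ/Kᵢ = 1.634 > 1, so g(0) = 0.152 > 0 and g(1) = -0.634 < 0.
Newton iteration, ψ⁰ = 0.5:
  ψ = 0.500: g = -0.2302, g' = -0.607 → ψ = 0.121
  ψ = 0.121: g = 0.0268, g' = -0.874 → ψ = 0.151
  ψ = 0.151: g = 0.0009, g' = -0.817 → ψ = 0.152
Converged at ψ = 0.152.
Then V = ψ·F = 0.1523·303 = 46.2 mol/h and L = F − V = 256.8 mol/h.

V = 46.2 mol/h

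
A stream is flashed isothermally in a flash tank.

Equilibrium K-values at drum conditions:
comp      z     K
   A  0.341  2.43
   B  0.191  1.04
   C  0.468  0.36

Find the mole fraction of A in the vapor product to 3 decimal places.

Iterate (Newton) starting at β = 0.5:
  β = 0.500: g = -0.1486, g' = -0.652 → β = 0.272
  β = 0.272: g = -0.0040, g' = -0.643 → β = 0.266
Converged at β = 0.266.
Compositions from xᵢ = zᵢ/(1+β(Kᵢ−1)), yᵢ = Kᵢxᵢ:
  A: x = 0.247, y = 0.600
  B: x = 0.189, y = 0.197
  C: x = 0.564, y = 0.203

y_A = 0.600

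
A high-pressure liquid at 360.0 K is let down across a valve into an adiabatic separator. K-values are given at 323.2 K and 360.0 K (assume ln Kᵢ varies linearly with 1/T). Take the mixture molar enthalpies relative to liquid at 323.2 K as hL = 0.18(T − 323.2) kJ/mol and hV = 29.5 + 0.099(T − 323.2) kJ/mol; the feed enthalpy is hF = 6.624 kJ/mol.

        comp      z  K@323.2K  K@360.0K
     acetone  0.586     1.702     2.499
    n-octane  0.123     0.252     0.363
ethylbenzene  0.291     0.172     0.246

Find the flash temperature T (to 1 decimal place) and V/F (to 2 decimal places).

Adiabatic flash: solve Rachford–Rice at each trial T, then check hF = ψ·hV(T) + (1−ψ)·hL(T).
  T = 323.2 K: K = (1.702, 0.252, 0.172), RR gives ψ = 0.139, H_out = 4.092 kJ/mol
  T = 360.0 K: K = (2.499, 0.363, 0.246), RR gives ψ = 0.536, H_out = 20.835 kJ/mol
  T = 341.6 K: K = (2.084, 0.305, 0.208), RR gives ψ = 0.385, H_out = 14.087 kJ/mol
  T = 332.4 K: K = (1.889, 0.278, 0.189), RR gives ψ = 0.281, H_out = 9.731 kJ/mol
  T = 327.8 K: K = (1.794, 0.265, 0.181), RR gives ψ = 0.216, H_out = 7.122 kJ/mol
  T = 325.5 K: K = (1.748, 0.258, 0.176), RR gives ψ = 0.179, H_out = 5.669 kJ/mol
Linear interpolation between T = 325.5 (H_out = 5.669) and T = 327.8 (H_out = 7.122) on hF = 6.624 gives T ≈ 327.0 K, at which ψ = 0.20.

T = 327.0 K, V/F = 0.20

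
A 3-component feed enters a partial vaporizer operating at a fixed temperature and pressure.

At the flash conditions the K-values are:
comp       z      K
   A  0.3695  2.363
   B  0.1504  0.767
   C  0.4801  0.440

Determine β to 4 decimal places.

Let β = V/F and solve Σ zᵢ(Kᵢ−1)/(1+β(Kᵢ−1)) = 0.
Feasibility: ΣzᵢKᵢ = 1.1997, Σzᵢ/Kᵢ = 1.4436 — both > 1, two phases present.
Iterate (Newton) starting at β = 0.5:
  β = 0.5000: g = -0.11356, g' = -0.5437 → β = 0.2911
  β = 0.2911: g = 0.00174, g' = -0.5762 → β = 0.2941
Converged at β = 0.2941.

β = 0.2941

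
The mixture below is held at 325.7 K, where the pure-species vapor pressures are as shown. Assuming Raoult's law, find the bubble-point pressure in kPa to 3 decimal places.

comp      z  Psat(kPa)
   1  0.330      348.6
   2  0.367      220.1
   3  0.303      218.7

At the bubble point ψ → 0, so ΣzᵢKᵢ = 1 with Kᵢ = Pᵢˢᵃᵗ/P ⇒ P = ΣzᵢPᵢˢᵃᵗ.
P = 0.330·348.6 + 0.367·220.1 + 0.303·218.7 = 262.081 kPa

Pbub = 262.081 kPa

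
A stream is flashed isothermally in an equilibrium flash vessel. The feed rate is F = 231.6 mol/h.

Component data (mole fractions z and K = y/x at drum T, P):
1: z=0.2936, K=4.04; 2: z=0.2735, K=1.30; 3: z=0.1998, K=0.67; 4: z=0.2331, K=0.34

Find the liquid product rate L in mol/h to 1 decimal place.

L = 75.8 mol/h

Newton–Raphson from V/F = 0.38:
  V/F = 0.3800: g = 0.20705, g' = -0.8133 → V/F = 0.6346
  V/F = 0.6346: g = 0.02553, g' = -0.6690 → V/F = 0.6727
  V/F = 0.6727: g = -0.00008, g' = -0.6741 → V/F = 0.6726
Converged at V/F = 0.6726.
Then V = V/F·F = 0.6726·231.6 = 155.8 mol/h and L = F − V = 75.8 mol/h.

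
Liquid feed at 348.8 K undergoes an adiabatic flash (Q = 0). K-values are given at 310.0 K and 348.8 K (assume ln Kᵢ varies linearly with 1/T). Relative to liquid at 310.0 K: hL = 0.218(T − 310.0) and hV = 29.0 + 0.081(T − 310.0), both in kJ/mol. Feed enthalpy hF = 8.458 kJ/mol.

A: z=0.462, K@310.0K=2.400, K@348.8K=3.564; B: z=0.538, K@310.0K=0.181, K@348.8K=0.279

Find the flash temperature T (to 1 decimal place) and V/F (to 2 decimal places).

Adiabatic flash: solve Rachford–Rice at each trial T, then check hF = ψ·hV(T) + (1−ψ)·hL(T).
  T = 310.0 K: K = (2.400, 0.181), RR gives ψ = 0.180, H_out = 5.215 kJ/mol
  T = 348.8 K: K = (3.564, 0.279), RR gives ψ = 0.431, H_out = 18.665 kJ/mol
  T = 329.4 K: K = (2.959, 0.228), RR gives ψ = 0.323, H_out = 12.751 kJ/mol
  T = 319.7 K: K = (2.673, 0.204), RR gives ψ = 0.259, H_out = 9.272 kJ/mol
  T = 314.9 K: K = (2.536, 0.192), RR gives ψ = 0.222, H_out = 7.353 kJ/mol
  T = 317.3 K: K = (2.605, 0.198), RR gives ψ = 0.241, H_out = 8.331 kJ/mol
Linear interpolation between T = 317.3 (H_out = 8.331) and T = 319.7 (H_out = 9.272) on hF = 8.458 gives T ≈ 317.6 K, at which ψ = 0.24.

T = 317.6 K, V/F = 0.24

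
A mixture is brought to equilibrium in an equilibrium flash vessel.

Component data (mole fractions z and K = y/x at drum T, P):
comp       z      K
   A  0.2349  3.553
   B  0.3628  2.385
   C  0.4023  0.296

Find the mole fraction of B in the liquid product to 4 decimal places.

Newton–Raphson from V/F = 0.39:
  V/F = 0.3900: g = 0.23634, g' = -1.0567 → V/F = 0.6137
  V/F = 0.6137: g = 0.00662, g' = -1.0538 → V/F = 0.6200
  V/F = 0.6200: g = -0.00002, g' = -1.0588 → V/F = 0.6199
Converged at V/F = 0.6199.
Compositions from xᵢ = zᵢ/(1+V/F(Kᵢ−1)), yᵢ = Kᵢxᵢ:
  A: x = 0.0910, y = 0.3232
  B: x = 0.1952, y = 0.4656
  C: x = 0.7138, y = 0.2113

x_B = 0.1952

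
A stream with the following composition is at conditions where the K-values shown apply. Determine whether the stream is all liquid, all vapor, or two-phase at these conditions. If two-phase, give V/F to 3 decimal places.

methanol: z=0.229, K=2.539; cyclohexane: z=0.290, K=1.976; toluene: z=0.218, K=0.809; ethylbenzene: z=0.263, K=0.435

ΣzᵢKᵢ = 1.445; Σzᵢ/Kᵢ = 1.111.
Both exceed 1, so a two-phase solution exists.
Let ψ = V/F and solve Σ zᵢ(Kᵢ−1)/(1+ψ(Kᵢ−1)) = 0.
Newton–Raphson from ψ = 0.5:
  ψ = 0.500: g = 0.1362, g' = -0.471 → ψ = 0.789
  ψ = 0.789: g = 0.0017, g' = -0.483 → ψ = 0.793
Converged at ψ = 0.793.

two-phase, V/F = 0.793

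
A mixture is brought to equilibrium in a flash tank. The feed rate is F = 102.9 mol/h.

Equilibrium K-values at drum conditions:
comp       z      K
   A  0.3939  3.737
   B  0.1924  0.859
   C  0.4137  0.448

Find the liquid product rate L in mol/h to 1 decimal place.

Material balance + equilibrium reduce to Σ zᵢ(Kᵢ−1)/(1+β(Kᵢ−1)) = 0.
Check two-phase: ΣzᵢKᵢ = 1.8226 > 1 and Σzᵢ/Kᵢ = 1.2528 > 1, so g(0) = 0.8226 > 0 and g(1) = -0.2528 < 0.
Newton iteration, β⁰ = 0.5:
  β = 0.5000: g = 0.11058, g' = -0.7709 → β = 0.6434
  β = 0.6434: g = 0.00648, g' = -0.6949 → β = 0.6528
Converged at β = 0.6528.
Then V = β·F = 0.6528·102.9 = 67.2 mol/h and L = F − V = 35.7 mol/h.

L = 35.7 mol/h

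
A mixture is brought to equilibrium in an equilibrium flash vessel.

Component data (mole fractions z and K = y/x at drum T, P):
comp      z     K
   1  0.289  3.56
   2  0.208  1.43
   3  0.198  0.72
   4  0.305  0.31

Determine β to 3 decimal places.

Newton–Raphson from β = 0.5:
  β = 0.500: g = 0.0123, g' = -0.750 → β = 0.516
Converged at β = 0.516.

β = 0.516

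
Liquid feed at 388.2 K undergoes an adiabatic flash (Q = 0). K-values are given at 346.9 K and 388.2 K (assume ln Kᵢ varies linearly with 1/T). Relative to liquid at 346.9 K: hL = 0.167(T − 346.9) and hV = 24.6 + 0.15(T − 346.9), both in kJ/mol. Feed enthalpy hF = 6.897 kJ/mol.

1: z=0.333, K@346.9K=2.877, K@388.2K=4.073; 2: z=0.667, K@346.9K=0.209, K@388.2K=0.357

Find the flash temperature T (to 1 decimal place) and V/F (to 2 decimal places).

T = 363.7 K, V/F = 0.17

Adiabatic flash: solve Rachford–Rice at each trial T, then check hF = ψ·hV(T) + (1−ψ)·hL(T).
  T = 346.9 K: K = (2.877, 0.209), RR gives ψ = 0.066, H_out = 1.615 kJ/mol
  T = 388.2 K: K = (4.073, 0.357), RR gives ψ = 0.301, H_out = 14.086 kJ/mol
  T = 367.5 K: K = (3.455, 0.277), RR gives ψ = 0.189, H_out = 8.023 kJ/mol
  T = 357.2 K: K = (3.161, 0.242), RR gives ψ = 0.130, H_out = 4.907 kJ/mol
  T = 362.4 K: K = (3.309, 0.259), RR gives ψ = 0.161, H_out = 6.496 kJ/mol
  T = 364.9 K: K = (3.380, 0.268), RR gives ψ = 0.175, H_out = 7.248 kJ/mol
  T = 363.6 K: K = (3.343, 0.263), RR gives ψ = 0.167, H_out = 6.858 kJ/mol
Linear interpolation between T = 363.6 (H_out = 6.858) and T = 364.9 (H_out = 7.248) on hF = 6.897 gives T ≈ 363.7 K, at which ψ = 0.17.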